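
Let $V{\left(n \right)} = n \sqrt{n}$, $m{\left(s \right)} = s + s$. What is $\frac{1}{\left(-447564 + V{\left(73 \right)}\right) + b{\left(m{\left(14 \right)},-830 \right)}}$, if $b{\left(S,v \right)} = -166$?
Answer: $- \frac{447730}{200461763883} - \frac{73 \sqrt{73}}{200461763883} \approx -2.2366 \cdot 10^{-6}$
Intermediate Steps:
$m{\left(s \right)} = 2 s$
$V{\left(n \right)} = n^{\frac{3}{2}}$
$\frac{1}{\left(-447564 + V{\left(73 \right)}\right) + b{\left(m{\left(14 \right)},-830 \right)}} = \frac{1}{\left(-447564 + 73^{\frac{3}{2}}\right) - 166} = \frac{1}{\left(-447564 + 73 \sqrt{73}\right) - 166} = \frac{1}{-447730 + 73 \sqrt{73}}$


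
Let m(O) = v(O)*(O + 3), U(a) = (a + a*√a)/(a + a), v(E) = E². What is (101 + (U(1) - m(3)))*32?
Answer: 1536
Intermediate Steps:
U(a) = (a + a^(3/2))/(2*a) (U(a) = (a + a^(3/2))/((2*a)) = (a + a^(3/2))*(1/(2*a)) = (a + a^(3/2))/(2*a))
m(O) = O²*(3 + O) (m(O) = O²*(O + 3) = O²*(3 + O))
(101 + (U(1) - m(3)))*32 = (101 + ((½ + √1/2) - 3²*(3 + 3)))*32 = (101 + ((½ + (½)*1) - 9*6))*32 = (101 + ((½ + ½) - 1*54))*32 = (101 + (1 - 54))*32 = (101 - 53)*32 = 48*32 = 1536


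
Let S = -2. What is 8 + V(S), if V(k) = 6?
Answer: 14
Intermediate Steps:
8 + V(S) = 8 + 6 = 14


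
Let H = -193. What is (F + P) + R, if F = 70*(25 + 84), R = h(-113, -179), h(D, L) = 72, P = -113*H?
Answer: 29511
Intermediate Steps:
P = 21809 (P = -113*(-193) = 21809)
R = 72
F = 7630 (F = 70*109 = 7630)
(F + P) + R = (7630 + 21809) + 72 = 29439 + 72 = 29511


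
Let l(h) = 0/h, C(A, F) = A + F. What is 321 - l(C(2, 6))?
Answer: 321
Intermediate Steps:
l(h) = 0
321 - l(C(2, 6)) = 321 - 1*0 = 321 + 0 = 321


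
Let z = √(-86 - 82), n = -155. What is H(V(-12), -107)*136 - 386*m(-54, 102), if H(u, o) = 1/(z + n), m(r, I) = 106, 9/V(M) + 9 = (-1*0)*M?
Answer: -989901868/24193 - 272*I*√42/24193 ≈ -40917.0 - 0.072863*I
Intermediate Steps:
V(M) = -1 (V(M) = 9/(-9 + (-1*0)*M) = 9/(-9 + 0*M) = 9/(-9 + 0) = 9/(-9) = 9*(-⅑) = -1)
z = 2*I*√42 (z = √(-168) = 2*I*√42 ≈ 12.961*I)
H(u, o) = 1/(-155 + 2*I*√42) (H(u, o) = 1/(2*I*√42 - 155) = 1/(-155 + 2*I*√42))
H(V(-12), -107)*136 - 386*m(-54, 102) = (-155/24193 - 2*I*√42/24193)*136 - 386*106 = (-21080/24193 - 272*I*√42/24193) - 1*40916 = (-21080/24193 - 272*I*√42/24193) - 40916 = -989901868/24193 - 272*I*√42/24193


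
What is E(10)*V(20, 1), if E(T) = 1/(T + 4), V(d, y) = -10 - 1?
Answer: -11/14 ≈ -0.78571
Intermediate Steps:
V(d, y) = -11
E(T) = 1/(4 + T)
E(10)*V(20, 1) = -11/(4 + 10) = -11/14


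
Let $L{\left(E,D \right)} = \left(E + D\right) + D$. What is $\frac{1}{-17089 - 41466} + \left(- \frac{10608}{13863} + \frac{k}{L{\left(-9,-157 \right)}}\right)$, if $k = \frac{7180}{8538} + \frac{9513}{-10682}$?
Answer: $- \frac{62227723591441351}{81336433378286730} \approx -0.76507$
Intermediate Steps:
$L{\left(E,D \right)} = E + 2 D$ ($L{\left(E,D \right)} = \left(D + E\right) + D = E + 2 D$)
$k = - \frac{323231}{6514494}$ ($k = 7180 \cdot \frac{1}{8538} + 9513 \left(- \frac{1}{10682}\right) = \frac{3590}{4269} - \frac{1359}{1526} = - \frac{323231}{6514494} \approx -0.049617$)
$\frac{1}{-17089 - 41466} + \left(- \frac{10608}{13863} + \frac{k}{L{\left(-9,-157 \right)}}\right) = \frac{1}{-17089 - 41466} - \left(\frac{3536}{4621} + \frac{323231}{6514494 \left(-9 + 2 \left(-157\right)\right)}\right) = \frac{1}{-58555} - \left(\frac{3536}{4621} + \frac{323231}{6514494 \left(-9 - 314\right)}\right) = - \frac{1}{58555} - \left(\frac{3536}{4621} + \frac{323231}{6514494 \left(-323\right)}\right) = - \frac{1}{58555} - \frac{7438892352781}{9723422998002} = - \frac{62227723591441351}{81336433378286730}$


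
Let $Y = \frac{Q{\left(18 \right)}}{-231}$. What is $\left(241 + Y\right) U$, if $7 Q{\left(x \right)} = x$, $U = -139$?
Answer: $- \frac{18055127}{539} \approx -33497.0$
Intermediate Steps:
$Q{\left(x \right)} = \frac{x}{7}$
$Y = - \frac{6}{539}$ ($Y = \frac{\frac{1}{7} \cdot 18}{-231} = \frac{18}{7} \left(- \frac{1}{231}\right) = - \frac{6}{539} \approx -0.011132$)
$\left(241 + Y\right) U = \left(241 - \frac{6}{539}\right) \left(-139\right) = \frac{129893}{539} \left(-139\right) = - \frac{18055127}{539}$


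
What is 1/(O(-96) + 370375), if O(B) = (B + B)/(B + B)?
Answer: 1/370376 ≈ 2.7000e-6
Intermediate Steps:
O(B) = 1 (O(B) = (2*B)/((2*B)) = (2*B)*(1/(2*B)) = 1)
1/(O(-96) + 370375) = 1/(1 + 370375) = 1/370376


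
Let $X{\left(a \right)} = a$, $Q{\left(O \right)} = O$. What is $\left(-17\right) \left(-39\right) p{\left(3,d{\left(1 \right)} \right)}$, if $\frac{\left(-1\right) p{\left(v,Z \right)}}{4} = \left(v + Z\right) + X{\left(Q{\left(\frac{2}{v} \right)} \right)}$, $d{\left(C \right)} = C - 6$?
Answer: $3536$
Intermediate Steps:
$d{\left(C \right)} = -6 + C$ ($d{\left(C \right)} = C - 6 = -6 + C$)
$p{\left(v,Z \right)} = - \frac{8}{v} - 4 Z - 4 v$ ($p{\left(v,Z \right)} = - 4 \left(\left(v + Z\right) + \frac{2}{v}\right) = - 4 \left(\left(Z + v\right) + \frac{2}{v}\right) = - 4 \left(Z + v + \frac{2}{v}\right) = - \frac{8}{v} - 4 Z - 4 v$)
$\left(-17\right) \left(-39\right) p{\left(3,d{\left(1 \right)} \right)} = \left(-17\right) \left(-39\right) \frac{4 \left(-2 + 3 \left(- (-6 + 1) - 3\right)\right)}{3} = 663 \cdot 4 \cdot \frac{1}{3} \left(-2 + 3 \left(\left(-1\right) \left(-5\right) - 3\right)\right) = 663 \cdot 4 \cdot \frac{1}{3} \left(-2 + 3 \left(5 - 3\right)\right) = 663 \cdot 4 \cdot \frac{1}{3} \left(-2 + 3 \cdot 2\right) = 663 \cdot 4 \cdot \frac{1}{3} \left(-2 + 6\right) = 663 \cdot 4 \cdot \frac{1}{3} \cdot 4 = 663 \cdot \frac{16}{3} = 3536$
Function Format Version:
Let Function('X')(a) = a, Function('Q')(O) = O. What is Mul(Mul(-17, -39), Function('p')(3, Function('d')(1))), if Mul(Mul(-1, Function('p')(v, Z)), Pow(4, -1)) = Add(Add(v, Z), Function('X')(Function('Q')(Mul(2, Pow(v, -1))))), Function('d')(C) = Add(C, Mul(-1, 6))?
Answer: 3536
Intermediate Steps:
Function('d')(C) = Add(-6, C) (Function('d')(C) = Add(C, -6) = Add(-6, C))
Function('p')(v, Z) = Add(Mul(-8, Pow(v, -1)), Mul(-4, Z), Mul(-4, v)) (Function('p')(v, Z) = Mul(-4, Add(Add(v, Z), Mul(2, Pow(v, -1)))) = Mul(-4, Add(Add(Z, v), Mul(2, Pow(v, -1)))) = Mul(-4, Add(Z, v, Mul(2, Pow(v, -1)))) = Add(Mul(-8, Pow(v, -1)), Mul(-4, Z), Mul(-4, v)))
Mul(Mul(-17, -39), Function('p')(3, Function('d')(1))) = Mul(Mul(-17, -39), Mul(4, Pow(3, -1), Add(-2, Mul(3, Add(Mul(-1, Add(-6, 1)), Mul(-1, 3)))))) = Mul(663, Mul(4, Rational(1, 3), Add(-2, Mul(3, Add(Mul(-1, -5), -3))))) = Mul(663, Mul(4, Rational(1, 3), Add(-2, Mul(3, Add(5, -3))))) = Mul(663, Mul(4, Rational(1, 3), Add(-2, Mul(3, 2)))) = Mul(663, Mul(4, Rational(1, 3), Add(-2, 6))) = Mul(663, Mul(4, Rational(1, 3), 4)) = Mul(663, Rational(16, 3)) = 3536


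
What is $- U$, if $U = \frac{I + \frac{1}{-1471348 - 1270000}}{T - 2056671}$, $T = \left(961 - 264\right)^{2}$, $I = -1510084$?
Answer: $- \frac{4139665753233}{4306279401976} \approx -0.96131$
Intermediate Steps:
$T = 485809$ ($T = 697^{2} = 485809$)
$U = \frac{4139665753233}{4306279401976}$ ($U = \frac{-1510084 + \frac{1}{-1471348 - 1270000}}{485809 - 2056671} = \frac{-1510084 + \frac{1}{-2741348}}{-1570862} = \left(-1510084 - \frac{1}{2741348}\right) \left(- \frac{1}{1570862}\right) = \left(- \frac{4139665753233}{2741348}\right) \left(- \frac{1}{1570862}\right) = \frac{4139665753233}{4306279401976} \approx 0.96131$)
$- U = \left(-1\right) \frac{4139665753233}{4306279401976} = - \frac{4139665753233}{4306279401976}$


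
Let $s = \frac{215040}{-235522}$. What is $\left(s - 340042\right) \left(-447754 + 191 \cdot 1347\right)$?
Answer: $\frac{1089631664438702}{16823} \approx 6.477 \cdot 10^{10}$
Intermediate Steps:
$s = - \frac{15360}{16823}$ ($s = 215040 \left(- \frac{1}{235522}\right) = - \frac{15360}{16823} \approx -0.91304$)
$\left(s - 340042\right) \left(-447754 + 191 \cdot 1347\right) = \left(- \frac{15360}{16823} - 340042\right) \left(-447754 + 191 \cdot 1347\right) = - \frac{5720541926 \left(-447754 + 257277\right)}{16823} = \left(- \frac{5720541926}{16823}\right) \left(-190477\right) = \frac{1089631664438702}{16823}$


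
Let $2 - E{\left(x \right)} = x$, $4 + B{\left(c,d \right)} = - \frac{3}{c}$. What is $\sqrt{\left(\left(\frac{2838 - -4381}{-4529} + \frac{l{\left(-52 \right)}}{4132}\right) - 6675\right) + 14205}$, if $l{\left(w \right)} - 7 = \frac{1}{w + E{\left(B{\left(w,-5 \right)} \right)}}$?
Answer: $\frac{\sqrt{3780762909057779871481255}}{22409809030} \approx 86.766$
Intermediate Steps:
$B{\left(c,d \right)} = -4 - \frac{3}{c}$
$E{\left(x \right)} = 2 - x$
$l{\left(w \right)} = 7 + \frac{1}{6 + w + \frac{3}{w}}$ ($l{\left(w \right)} = 7 + \frac{1}{w + \left(2 - \left(-4 - \frac{3}{w}\right)\right)} = 7 + \frac{1}{w + \left(2 + \left(4 + \frac{3}{w}\right)\right)} = 7 + \frac{1}{w + \left(6 + \frac{3}{w}\right)} = 7 + \frac{1}{6 + w + \frac{3}{w}}$)
$\sqrt{\left(\left(\frac{2838 - -4381}{-4529} + \frac{l{\left(-52 \right)}}{4132}\right) - 6675\right) + 14205} = \sqrt{\left(\left(\frac{2838 - -4381}{-4529} + \frac{\frac{1}{3 - 52 \left(6 - 52\right)} \left(21 - 52 \left(43 + 7 \left(-52\right)\right)\right)}{4132}\right) - 6675\right) + 14205} = \sqrt{\left(\left(\left(2838 + 4381\right) \left(- \frac{1}{4529}\right) + \frac{21 - 52 \left(43 - 364\right)}{3 - -2392} \cdot \frac{1}{4132}\right) - 6675\right) + 14205} = \sqrt{\left(\left(7219 \left(- \frac{1}{4529}\right) + \frac{21 - -16692}{3 + 2392} \cdot \frac{1}{4132}\right) - 6675\right) + 14205} = \sqrt{\left(\left(- \frac{7219}{4529} + \frac{21 + 16692}{2395} \cdot \frac{1}{4132}\right) - 6675\right) + 14205} = \sqrt{\left(\left(- \frac{7219}{4529} + \frac{1}{2395} \cdot 16713 \cdot \frac{1}{4132}\right) - 6675\right) + 14205} = \sqrt{\left(\left(- \frac{7219}{4529} + \frac{16713}{2395} \cdot \frac{1}{4132}\right) - 6675\right) + 14205} = \sqrt{\left(\left(- \frac{7219}{4529} + \frac{16713}{9896140}\right) - 6675\right) + 14205} = \sqrt{\left(- \frac{71364541483}{44819618060} - 6675\right) + 14205} = \sqrt{- \frac{299242315091983}{44819618060} + 14205} = \sqrt{\frac{337420359450317}{44819618060}} = \frac{\sqrt{3780762909057779871481255}}{22409809030}$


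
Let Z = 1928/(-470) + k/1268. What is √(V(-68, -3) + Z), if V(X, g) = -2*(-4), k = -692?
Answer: √18602667915/74495 ≈ 1.8309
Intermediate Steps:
V(X, g) = 8
Z = -346243/74495 (Z = 1928/(-470) - 692/1268 = 1928*(-1/470) - 692*1/1268 = -964/235 - 173/317 = -346243/74495 ≈ -4.6479)
√(V(-68, -3) + Z) = √(8 - 346243/74495) = √(249717/74495) = √18602667915/74495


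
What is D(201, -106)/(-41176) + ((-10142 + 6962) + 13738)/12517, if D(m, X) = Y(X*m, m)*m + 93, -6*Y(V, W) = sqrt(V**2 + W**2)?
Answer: 433572127/515399992 + 13467*sqrt(11237)/82352 ≈ 18.176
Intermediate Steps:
Y(V, W) = -sqrt(V**2 + W**2)/6
D(m, X) = 93 - m*sqrt(m**2 + X**2*m**2)/6 (D(m, X) = (-sqrt((X*m)**2 + m**2)/6)*m + 93 = (-sqrt(X**2*m**2 + m**2)/6)*m + 93 = (-sqrt(m**2 + X**2*m**2)/6)*m + 93 = -m*sqrt(m**2 + X**2*m**2)/6 + 93 = 93 - m*sqrt(m**2 + X**2*m**2)/6)
D(201, -106)/(-41176) + ((-10142 + 6962) + 13738)/12517 = (93 - 1/6*201*sqrt(201**2*(1 + (-106)**2)))/(-41176) + ((-10142 + 6962) + 13738)/12517 = (93 - 1/6*201*sqrt(40401*(1 + 11236)))*(-1/41176) + (-3180 + 13738)*(1/12517) = (93 - 1/6*201*sqrt(40401*11237))*(-1/41176) + 10558*(1/12517) = (93 - 1/6*201*sqrt(453986037))*(-1/41176) + 10558/12517 = (93 - 1/6*201*201*sqrt(11237))*(-1/41176) + 10558/12517 = (93 - 13467*sqrt(11237)/2)*(-1/41176) + 10558/12517 = (-93/41176 + 13467*sqrt(11237)/82352) + 10558/12517 = 433572127/515399992 + 13467*sqrt(11237)/82352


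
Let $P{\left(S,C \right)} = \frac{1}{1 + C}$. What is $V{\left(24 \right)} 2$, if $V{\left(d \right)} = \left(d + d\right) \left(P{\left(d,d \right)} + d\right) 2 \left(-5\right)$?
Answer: $- \frac{115392}{5} \approx -23078.0$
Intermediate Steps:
$V{\left(d \right)} = - 20 d \left(d + \frac{1}{1 + d}\right)$ ($V{\left(d \right)} = \left(d + d\right) \left(\frac{1}{1 + d} + d\right) 2 \left(-5\right) = 2 d \left(d + \frac{1}{1 + d}\right) 2 \left(-5\right) = 4 d \left(d + \frac{1}{1 + d}\right) \left(-5\right) = - 20 d \left(d + \frac{1}{1 + d}\right)$)
$V{\left(24 \right)} 2 = \left(-20\right) 24 \frac{1}{1 + 24} \left(1 + 24 \left(1 + 24\right)\right) 2 = \left(-20\right) 24 \cdot \frac{1}{25} \left(1 + 24 \cdot 25\right) 2 = \left(-20\right) 24 \cdot \frac{1}{25} \left(1 + 600\right) 2 = \left(-20\right) 24 \cdot \frac{1}{25} \cdot 601 \cdot 2 = \left(- \frac{57696}{5}\right) 2 = - \frac{115392}{5}$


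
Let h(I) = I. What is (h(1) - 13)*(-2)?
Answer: 24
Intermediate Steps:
(h(1) - 13)*(-2) = (1 - 13)*(-2) = -12*(-2) = 24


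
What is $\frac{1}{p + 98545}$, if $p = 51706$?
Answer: $\frac{1}{150251} \approx 6.6555 \cdot 10^{-6}$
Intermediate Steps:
$\frac{1}{p + 98545} = \frac{1}{51706 + 98545} = \frac{1}{150251}$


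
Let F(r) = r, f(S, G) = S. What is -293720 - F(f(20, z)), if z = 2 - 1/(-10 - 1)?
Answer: -293740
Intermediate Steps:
z = 23/11 (z = 2 - 1/(-11) = 2 - 1*(-1/11) = 2 + 1/11 = 23/11 ≈ 2.0909)
-293720 - F(f(20, z)) = -293720 - 1*20 = -293720 - 20 = -293740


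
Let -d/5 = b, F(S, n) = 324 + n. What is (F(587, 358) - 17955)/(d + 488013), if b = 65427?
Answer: -17273/160878 ≈ -0.10737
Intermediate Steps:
d = -327135 (d = -5*65427 = -327135)
(F(587, 358) - 17955)/(d + 488013) = ((324 + 358) - 17955)/(-327135 + 488013) = (682 - 17955)/160878 = -17273*1/160878 = -17273/160878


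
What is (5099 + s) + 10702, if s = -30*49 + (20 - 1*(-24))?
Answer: 14375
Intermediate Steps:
s = -1426 (s = -1470 + (20 + 24) = -1470 + 44 = -1426)
(5099 + s) + 10702 = (5099 - 1426) + 10702 = 3673 + 10702 = 14375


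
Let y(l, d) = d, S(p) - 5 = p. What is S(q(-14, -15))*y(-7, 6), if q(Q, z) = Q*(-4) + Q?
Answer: 282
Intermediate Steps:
q(Q, z) = -3*Q (q(Q, z) = -4*Q + Q = -3*Q)
S(p) = 5 + p
S(q(-14, -15))*y(-7, 6) = (5 - 3*(-14))*6 = (5 + 42)*6 = 47*6 = 282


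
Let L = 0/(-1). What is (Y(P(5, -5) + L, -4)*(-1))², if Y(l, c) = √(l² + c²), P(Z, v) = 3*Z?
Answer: 241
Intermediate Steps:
L = 0 (L = 0*(-1) = 0)
Y(l, c) = √(c² + l²)
(Y(P(5, -5) + L, -4)*(-1))² = (√((-4)² + (3*5 + 0)²)*(-1))² = (√(16 + (15 + 0)²)*(-1))² = (√(16 + 15²)*(-1))² = (√(16 + 225)*(-1))² = (√241*(-1))² = (-√241)² = 241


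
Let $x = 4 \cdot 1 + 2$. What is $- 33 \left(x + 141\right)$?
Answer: $-4851$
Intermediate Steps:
$x = 6$ ($x = 4 + 2 = 6$)
$- 33 \left(x + 141\right) = - 33 \left(6 + 141\right) = \left(-33\right) 147 = -4851$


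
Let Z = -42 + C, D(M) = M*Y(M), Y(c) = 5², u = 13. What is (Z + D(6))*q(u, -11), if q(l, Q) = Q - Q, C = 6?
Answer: 0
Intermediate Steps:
Y(c) = 25
q(l, Q) = 0
D(M) = 25*M (D(M) = M*25 = 25*M)
Z = -36 (Z = -42 + 6 = -36)
(Z + D(6))*q(u, -11) = (-36 + 25*6)*0 = (-36 + 150)*0 = 114*0 = 0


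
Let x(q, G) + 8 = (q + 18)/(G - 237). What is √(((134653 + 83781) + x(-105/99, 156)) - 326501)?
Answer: I*√9533206122/297 ≈ 328.75*I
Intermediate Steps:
x(q, G) = -8 + (18 + q)/(-237 + G) (x(q, G) = -8 + (q + 18)/(G - 237) = -8 + (18 + q)/(-237 + G))
√(((134653 + 83781) + x(-105/99, 156)) - 326501) = √(((134653 + 83781) + (1914 - 105/99 - 8*156)/(-237 + 156)) - 326501) = √((218434 + (1914 - 105*1/99 - 1248)/(-81)) - 326501) = √((218434 - (1914 - 35/33 - 1248)/81) - 326501) = √((218434 - 1/81*21943/33) - 326501) = √((218434 - 21943/2673) - 326501) = √(583852139/2673 - 326501) = √(-288885034/2673) = I*√9533206122/297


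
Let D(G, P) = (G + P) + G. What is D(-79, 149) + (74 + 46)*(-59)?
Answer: -7089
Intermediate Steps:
D(G, P) = P + 2*G
D(-79, 149) + (74 + 46)*(-59) = (149 + 2*(-79)) + (74 + 46)*(-59) = (149 - 158) + 120*(-59) = -9 - 7080 = -7089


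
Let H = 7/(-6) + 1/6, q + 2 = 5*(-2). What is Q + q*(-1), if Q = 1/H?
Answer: 11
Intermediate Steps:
q = -12 (q = -2 + 5*(-2) = -2 - 10 = -12)
H = -1 (H = 7*(-⅙) + 1*(⅙) = -7/6 + ⅙ = -1)
Q = -1 (Q = 1/(-1) = -1)
Q + q*(-1) = -1 - 12*(-1) = -1 + 12 = 11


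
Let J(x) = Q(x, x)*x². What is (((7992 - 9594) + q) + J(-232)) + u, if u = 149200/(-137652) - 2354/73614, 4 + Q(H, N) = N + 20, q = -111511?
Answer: -4956400971488476/422213097 ≈ -1.1739e+7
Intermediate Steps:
Q(H, N) = 16 + N (Q(H, N) = -4 + (N + 20) = -4 + (20 + N) = 16 + N)
J(x) = x²*(16 + x) (J(x) = (16 + x)*x² = x²*(16 + x))
u = -471135067/422213097 (u = 149200*(-1/137652) - 2354*1/73614 = -37300/34413 - 1177/36807 = -471135067/422213097 ≈ -1.1159)
(((7992 - 9594) + q) + J(-232)) + u = (((7992 - 9594) - 111511) + (-232)²*(16 - 232)) - 471135067/422213097 = ((-1602 - 111511) + 53824*(-216)) - 471135067/422213097 = (-113113 - 11625984) - 471135067/422213097 = -11739097 - 471135067/422213097 = -4956400971488476/422213097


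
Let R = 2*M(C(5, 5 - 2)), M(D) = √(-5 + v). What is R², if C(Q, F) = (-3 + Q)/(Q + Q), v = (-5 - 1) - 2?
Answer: -52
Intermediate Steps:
v = -8 (v = -6 - 2 = -8)
C(Q, F) = (-3 + Q)/(2*Q) (C(Q, F) = (-3 + Q)/((2*Q)) = (-3 + Q)*(1/(2*Q)) = (-3 + Q)/(2*Q))
M(D) = I*√13 (M(D) = √(-5 - 8) = √(-13) = I*√13)
R = 2*I*√13 (R = 2*(I*√13) = 2*I*√13 ≈ 7.2111*I)
R² = (2*I*√13)² = -52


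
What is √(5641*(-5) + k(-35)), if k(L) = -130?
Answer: I*√28335 ≈ 168.33*I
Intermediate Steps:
√(5641*(-5) + k(-35)) = √(5641*(-5) - 130) = √(-28205 - 130) = √(-28335) = I*√28335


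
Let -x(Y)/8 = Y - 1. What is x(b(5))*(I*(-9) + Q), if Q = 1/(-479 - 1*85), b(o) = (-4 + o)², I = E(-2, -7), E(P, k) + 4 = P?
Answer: 0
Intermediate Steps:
E(P, k) = -4 + P
I = -6 (I = -4 - 2 = -6)
Q = -1/564 (Q = 1/(-479 - 85) = 1/(-564) = -1/564 ≈ -0.0017731)
x(Y) = 8 - 8*Y (x(Y) = -8*(Y - 1) = -8*(-1 + Y) = 8 - 8*Y)
x(b(5))*(I*(-9) + Q) = (8 - 8*(-4 + 5)²)*(-6*(-9) - 1/564) = (8 - 8*1²)*(54 - 1/564) = (8 - 8*1)*(30455/564) = (8 - 8)*(30455/564) = 0*(30455/564) = 0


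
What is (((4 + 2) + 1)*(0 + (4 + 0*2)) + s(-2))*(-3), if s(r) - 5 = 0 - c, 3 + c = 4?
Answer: -96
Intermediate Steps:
c = 1 (c = -3 + 4 = 1)
s(r) = 4 (s(r) = 5 + (0 - 1*1) = 5 + (0 - 1) = 5 - 1 = 4)
(((4 + 2) + 1)*(0 + (4 + 0*2)) + s(-2))*(-3) = (((4 + 2) + 1)*(0 + (4 + 0*2)) + 4)*(-3) = ((6 + 1)*(0 + (4 + 0)) + 4)*(-3) = (7*(0 + 4) + 4)*(-3) = (7*4 + 4)*(-3) = (28 + 4)*(-3) = 32*(-3) = -96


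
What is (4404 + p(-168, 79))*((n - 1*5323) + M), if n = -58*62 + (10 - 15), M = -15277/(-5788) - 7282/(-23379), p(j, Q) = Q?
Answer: -5411767395527267/135317652 ≈ -3.9993e+7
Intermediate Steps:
M = 399309199/135317652 (M = -15277*(-1/5788) - 7282*(-1/23379) = 15277/5788 + 7282/23379 = 399309199/135317652 ≈ 2.9509)
n = -3601 (n = -3596 - 5 = -3601)
(4404 + p(-168, 79))*((n - 1*5323) + M) = (4404 + 79)*((-3601 - 1*5323) + 399309199/135317652) = 4483*((-3601 - 5323) + 399309199/135317652) = 4483*(-8924 + 399309199/135317652) = 4483*(-1207175417249/135317652) = -5411767395527267/135317652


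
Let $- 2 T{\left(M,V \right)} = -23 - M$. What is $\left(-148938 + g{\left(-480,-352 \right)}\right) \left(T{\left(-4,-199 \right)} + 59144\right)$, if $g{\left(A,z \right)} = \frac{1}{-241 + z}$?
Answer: $- \frac{10448902042145}{1186} \approx -8.8102 \cdot 10^{9}$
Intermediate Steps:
$T{\left(M,V \right)} = \frac{23}{2} + \frac{M}{2}$ ($T{\left(M,V \right)} = - \frac{-23 - M}{2} = \frac{23}{2} + \frac{M}{2}$)
$\left(-148938 + g{\left(-480,-352 \right)}\right) \left(T{\left(-4,-199 \right)} + 59144\right) = \left(-148938 + \frac{1}{-241 - 352}\right) \left(\left(\frac{23}{2} + \frac{1}{2} \left(-4\right)\right) + 59144\right) = \left(-148938 + \frac{1}{-593}\right) \left(\left(\frac{23}{2} - 2\right) + 59144\right) = \left(-148938 - \frac{1}{593}\right) \left(\frac{19}{2} + 59144\right) = \left(- \frac{88320235}{593}\right) \frac{118307}{2} = - \frac{10448902042145}{1186}$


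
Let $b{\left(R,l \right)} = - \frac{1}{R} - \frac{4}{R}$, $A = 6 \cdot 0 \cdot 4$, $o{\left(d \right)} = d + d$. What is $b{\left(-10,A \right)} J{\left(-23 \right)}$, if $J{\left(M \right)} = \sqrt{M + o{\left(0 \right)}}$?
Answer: $\frac{i \sqrt{23}}{2} \approx 2.3979 i$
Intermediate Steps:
$o{\left(d \right)} = 2 d$
$A = 0$ ($A = 0 \cdot 4 = 0$)
$b{\left(R,l \right)} = - \frac{5}{R}$
$J{\left(M \right)} = \sqrt{M}$ ($J{\left(M \right)} = \sqrt{M + 2 \cdot 0} = \sqrt{M + 0} = \sqrt{M}$)
$b{\left(-10,A \right)} J{\left(-23 \right)} = - \frac{5}{-10} \sqrt{-23} = \left(-5\right) \left(- \frac{1}{10}\right) i \sqrt{23} = \frac{i \sqrt{23}}{2}$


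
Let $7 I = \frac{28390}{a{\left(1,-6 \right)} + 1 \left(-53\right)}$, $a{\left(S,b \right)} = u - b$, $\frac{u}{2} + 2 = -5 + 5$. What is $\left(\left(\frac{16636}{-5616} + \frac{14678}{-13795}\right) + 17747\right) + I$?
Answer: $\frac{2394762143801}{135577260} \approx 17663.0$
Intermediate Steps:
$u = -4$ ($u = -4 + 2 \left(-5 + 5\right) = -4 + 2 \cdot 0 = -4 + 0 = -4$)
$a{\left(S,b \right)} = -4 - b$
$I = - \frac{1670}{21}$ ($I = \frac{28390 \frac{1}{\left(-4 - -6\right) + 1 \left(-53\right)}}{7} = \frac{28390 \frac{1}{\left(-4 + 6\right) - 53}}{7} = \frac{28390 \frac{1}{2 - 53}}{7} = \frac{28390 \frac{1}{-51}}{7} = \frac{28390 \left(- \frac{1}{51}\right)}{7} = \frac{1}{7} \left(- \frac{1670}{3}\right) = - \frac{1670}{21} \approx -79.524$)
$\left(\left(\frac{16636}{-5616} + \frac{14678}{-13795}\right) + 17747\right) + I = \left(\left(\frac{16636}{-5616} + \frac{14678}{-13795}\right) + 17747\right) - \frac{1670}{21} = \left(\left(16636 \left(- \frac{1}{5616}\right) + 14678 \left(- \frac{1}{13795}\right)\right) + 17747\right) - \frac{1670}{21} = \left(\left(- \frac{4159}{1404} - \frac{14678}{13795}\right) + 17747\right) - \frac{1670}{21} = \left(- \frac{77981317}{19368180} + 17747\right) - \frac{1670}{21} = \frac{343649109143}{19368180} - \frac{1670}{21} = \frac{2394762143801}{135577260}$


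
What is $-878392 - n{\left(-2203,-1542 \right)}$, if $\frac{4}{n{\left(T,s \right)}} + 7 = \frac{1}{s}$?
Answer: $- \frac{9482235472}{10795} \approx -8.7839 \cdot 10^{5}$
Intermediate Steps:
$n{\left(T,s \right)} = \frac{4}{-7 + \frac{1}{s}}$
$-878392 - n{\left(-2203,-1542 \right)} = -878392 - \left(-4\right) \left(-1542\right) \frac{1}{-1 + 7 \left(-1542\right)} = -878392 - \left(-4\right) \left(-1542\right) \frac{1}{-1 - 10794} = -878392 - \left(-4\right) \left(-1542\right) \frac{1}{-10795} = -878392 - \left(-4\right) \left(-1542\right) \left(- \frac{1}{10795}\right) = -878392 - - \frac{6168}{10795} = -878392 + \frac{6168}{10795} = - \frac{9482235472}{10795}$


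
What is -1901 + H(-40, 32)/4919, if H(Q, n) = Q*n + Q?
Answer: -9352339/4919 ≈ -1901.3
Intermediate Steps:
H(Q, n) = Q + Q*n
-1901 + H(-40, 32)/4919 = -1901 - 40*(1 + 32)/4919 = -1901 - 40*33*(1/4919) = -1901 - 1320*1/4919 = -1901 - 1320/4919 = -9352339/4919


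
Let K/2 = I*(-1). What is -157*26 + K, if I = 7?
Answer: -4096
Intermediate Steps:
K = -14 (K = 2*(7*(-1)) = 2*(-7) = -14)
-157*26 + K = -157*26 - 14 = -4082 - 14 = -4096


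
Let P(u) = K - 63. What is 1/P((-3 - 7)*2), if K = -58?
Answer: -1/121 ≈ -0.0082645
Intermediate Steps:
P(u) = -121 (P(u) = -58 - 63 = -121)
1/P((-3 - 7)*2) = 1/(-121) = -1/121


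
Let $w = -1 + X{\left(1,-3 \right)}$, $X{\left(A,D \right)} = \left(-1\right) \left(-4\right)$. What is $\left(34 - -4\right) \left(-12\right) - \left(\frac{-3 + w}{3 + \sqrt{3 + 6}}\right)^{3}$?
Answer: $-456$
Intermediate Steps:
$X{\left(A,D \right)} = 4$
$w = 3$ ($w = -1 + 4 = 3$)
$\left(34 - -4\right) \left(-12\right) - \left(\frac{-3 + w}{3 + \sqrt{3 + 6}}\right)^{3} = \left(34 - -4\right) \left(-12\right) - \left(\frac{-3 + 3}{3 + \sqrt{3 + 6}}\right)^{3} = \left(34 + \left(-10 + 14\right)\right) \left(-12\right) - \left(\frac{0}{3 + \sqrt{9}}\right)^{3} = \left(34 + 4\right) \left(-12\right) - \left(\frac{0}{3 + 3}\right)^{3} = 38 \left(-12\right) - \left(\frac{0}{6}\right)^{3} = -456 - \left(0 \cdot \frac{1}{6}\right)^{3} = -456 - 0^{3} = -456 - 0 = -456 + 0 = -456$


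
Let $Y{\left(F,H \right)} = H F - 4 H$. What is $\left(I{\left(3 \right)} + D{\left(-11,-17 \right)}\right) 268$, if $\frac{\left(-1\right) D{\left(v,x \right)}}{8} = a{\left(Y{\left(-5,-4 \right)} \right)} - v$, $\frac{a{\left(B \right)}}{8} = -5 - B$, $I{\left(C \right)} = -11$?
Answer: $676700$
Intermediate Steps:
$Y{\left(F,H \right)} = - 4 H + F H$ ($Y{\left(F,H \right)} = F H - 4 H = - 4 H + F H$)
$a{\left(B \right)} = -40 - 8 B$ ($a{\left(B \right)} = 8 \left(-5 - B\right) = -40 - 8 B$)
$D{\left(v,x \right)} = 2624 + 8 v$ ($D{\left(v,x \right)} = - 8 \left(\left(-40 - 8 \left(- 4 \left(-4 - 5\right)\right)\right) - v\right) = - 8 \left(\left(-40 - 8 \left(\left(-4\right) \left(-9\right)\right)\right) - v\right) = - 8 \left(\left(-40 - 288\right) - v\right) = - 8 \left(-328 - v\right) = 2624 + 8 v$)
$\left(I{\left(3 \right)} + D{\left(-11,-17 \right)}\right) 268 = \left(-11 + \left(2624 + 8 \left(-11\right)\right)\right) 268 = \left(-11 + \left(2624 - 88\right)\right) 268 = \left(-11 + 2536\right) 268 = 2525 \cdot 268 = 676700$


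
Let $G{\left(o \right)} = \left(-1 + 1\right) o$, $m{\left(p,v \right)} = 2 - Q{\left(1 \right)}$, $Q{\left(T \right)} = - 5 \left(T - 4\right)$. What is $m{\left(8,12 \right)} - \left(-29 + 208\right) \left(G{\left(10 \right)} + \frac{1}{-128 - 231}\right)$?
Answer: $- \frac{4488}{359} \approx -12.501$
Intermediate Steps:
$Q{\left(T \right)} = 20 - 5 T$ ($Q{\left(T \right)} = - 5 \left(-4 + T\right) = 20 - 5 T$)
$m{\left(p,v \right)} = -13$ ($m{\left(p,v \right)} = 2 - \left(20 - 5\right) = 2 - 15 = -13$)
$G{\left(o \right)} = 0$ ($G{\left(o \right)} = 0 o = 0$)
$m{\left(8,12 \right)} - \left(-29 + 208\right) \left(G{\left(10 \right)} + \frac{1}{-128 - 231}\right) = -13 - \left(-29 + 208\right) \left(0 + \frac{1}{-128 - 231}\right) = -13 - 179 \left(0 + \frac{1}{-359}\right) = -13 - 179 \left(0 - \frac{1}{359}\right) = -13 - 179 \left(- \frac{1}{359}\right) = -13 - - \frac{179}{359} = -13 + \frac{179}{359} = - \frac{4488}{359}$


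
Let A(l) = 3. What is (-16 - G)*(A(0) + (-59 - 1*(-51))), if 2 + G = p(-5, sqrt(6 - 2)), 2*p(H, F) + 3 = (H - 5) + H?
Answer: 25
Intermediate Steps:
p(H, F) = -4 + H (p(H, F) = -3/2 + ((H - 5) + H)/2 = -3/2 + ((-5 + H) + H)/2 = -3/2 + (-5 + 2*H)/2 = -3/2 + (-5/2 + H) = -4 + H)
G = -11 (G = -2 + (-4 - 5) = -2 - 9 = -11)
(-16 - G)*(A(0) + (-59 - 1*(-51))) = (-16 - 1*(-11))*(3 + (-59 - 1*(-51))) = (-16 + 11)*(3 + (-59 + 51)) = -5*(3 - 8) = -5*(-5) = 25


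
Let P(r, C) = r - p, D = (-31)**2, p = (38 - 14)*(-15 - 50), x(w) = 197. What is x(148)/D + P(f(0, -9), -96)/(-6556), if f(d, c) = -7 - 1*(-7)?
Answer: -51907/1575079 ≈ -0.032955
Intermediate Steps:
f(d, c) = 0 (f(d, c) = -7 + 7 = 0)
p = -1560 (p = 24*(-65) = -1560)
D = 961
P(r, C) = 1560 + r (P(r, C) = r - 1*(-1560) = r + 1560 = 1560 + r)
x(148)/D + P(f(0, -9), -96)/(-6556) = 197/961 + (1560 + 0)/(-6556) = 197*(1/961) + 1560*(-1/6556) = 197/961 - 390/1639 = -51907/1575079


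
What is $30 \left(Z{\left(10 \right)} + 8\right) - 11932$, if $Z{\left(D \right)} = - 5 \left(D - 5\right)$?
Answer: $-12442$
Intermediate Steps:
$Z{\left(D \right)} = 25 - 5 D$ ($Z{\left(D \right)} = - 5 \left(-5 + D\right) = 25 - 5 D$)
$30 \left(Z{\left(10 \right)} + 8\right) - 11932 = 30 \left(\left(25 - 50\right) + 8\right) - 11932 = 30 \left(-25 + 8\right) - 11932 = 30 \left(-17\right) - 11932 = -510 - 11932 = -12442$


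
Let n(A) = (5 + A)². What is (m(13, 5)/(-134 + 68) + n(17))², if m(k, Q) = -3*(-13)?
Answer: 113103225/484 ≈ 2.3368e+5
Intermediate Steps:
m(k, Q) = 39
(m(13, 5)/(-134 + 68) + n(17))² = (39/(-134 + 68) + (5 + 17)²)² = (39/(-66) + 22²)² = (39*(-1/66) + 484)² = (-13/22 + 484)² = (10635/22)² = 113103225/484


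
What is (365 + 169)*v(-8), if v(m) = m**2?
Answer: 34176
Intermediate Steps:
(365 + 169)*v(-8) = (365 + 169)*(-8)**2 = 534*64 = 34176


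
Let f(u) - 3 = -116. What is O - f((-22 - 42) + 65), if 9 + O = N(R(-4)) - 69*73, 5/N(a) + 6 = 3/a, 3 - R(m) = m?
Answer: -192422/39 ≈ -4933.9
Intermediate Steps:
f(u) = -113 (f(u) = 3 - 116 = -113)
R(m) = 3 - m
N(a) = 5/(-6 + 3/a)
O = -196829/39 (O = -9 + (-5*(3 - 1*(-4))/(-3 + 6*(3 - 1*(-4))) - 69*73) = -9 + (-5*(3 + 4)/(-3 + 6*(3 + 4)) - 5037) = -9 + (-5*7/(-3 + 6*7) - 5037) = -9 + (-5*7/(-3 + 42) - 5037) = -9 + (-5*7/39 - 5037) = -9 + (-5*7*1/39 - 5037) = -9 + (-35/39 - 5037) = -9 - 196478/39 = -196829/39 ≈ -5046.9)
O - f((-22 - 42) + 65) = -196829/39 - 1*(-113) = -196829/39 + 113 = -192422/39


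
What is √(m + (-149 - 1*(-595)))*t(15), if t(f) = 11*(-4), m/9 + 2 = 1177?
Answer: -44*√11021 ≈ -4619.2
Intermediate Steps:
m = 10575 (m = -18 + 9*1177 = -18 + 10593 = 10575)
t(f) = -44
√(m + (-149 - 1*(-595)))*t(15) = √(10575 + (-149 - 1*(-595)))*(-44) = √(10575 + (-149 + 595))*(-44) = √(10575 + 446)*(-44) = √11021*(-44) = -44*√11021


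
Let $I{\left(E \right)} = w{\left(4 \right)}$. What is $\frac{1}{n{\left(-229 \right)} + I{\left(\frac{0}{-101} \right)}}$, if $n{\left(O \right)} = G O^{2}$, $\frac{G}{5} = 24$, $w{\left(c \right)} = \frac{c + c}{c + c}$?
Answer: $\frac{1}{6292921} \approx 1.5891 \cdot 10^{-7}$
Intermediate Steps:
$w{\left(c \right)} = 1$ ($w{\left(c \right)} = \frac{2 c}{2 c} = 2 c \frac{1}{2 c} = 1$)
$G = 120$ ($G = 5 \cdot 24 = 120$)
$n{\left(O \right)} = 120 O^{2}$
$I{\left(E \right)} = 1$
$\frac{1}{n{\left(-229 \right)} + I{\left(\frac{0}{-101} \right)}} = \frac{1}{120 \left(-229\right)^{2} + 1} = \frac{1}{120 \cdot 52441 + 1} = \frac{1}{6292920 + 1} = \frac{1}{6292921}$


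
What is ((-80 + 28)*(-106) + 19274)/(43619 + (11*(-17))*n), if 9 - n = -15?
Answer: 24786/39131 ≈ 0.63341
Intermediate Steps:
n = 24 (n = 9 - 1*(-15) = 9 + 15 = 24)
((-80 + 28)*(-106) + 19274)/(43619 + (11*(-17))*n) = ((-80 + 28)*(-106) + 19274)/(43619 + (11*(-17))*24) = (-52*(-106) + 19274)/(43619 - 187*24) = (5512 + 19274)/(43619 - 4488) = 24786/39131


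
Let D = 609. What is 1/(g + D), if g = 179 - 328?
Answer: 1/460 ≈ 0.0021739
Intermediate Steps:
g = -149
1/(g + D) = 1/(-149 + 609) = 1/460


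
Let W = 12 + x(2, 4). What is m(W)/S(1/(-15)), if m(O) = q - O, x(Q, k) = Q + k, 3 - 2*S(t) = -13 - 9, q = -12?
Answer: -12/5 ≈ -2.4000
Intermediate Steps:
S(t) = 25/2 (S(t) = 3/2 - (-13 - 9)/2 = 3/2 - ½*(-22) = 3/2 + 11 = 25/2)
W = 18 (W = 12 + (2 + 4) = 12 + 6 = 18)
m(O) = -12 - O
m(W)/S(1/(-15)) = (-12 - 1*18)/(25/2) = (-12 - 18)*(2/25) = -30*2/25 = -12/5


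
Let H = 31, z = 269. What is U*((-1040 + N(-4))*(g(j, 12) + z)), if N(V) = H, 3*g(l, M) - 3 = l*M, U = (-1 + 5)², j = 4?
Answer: -4617184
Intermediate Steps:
U = 16 (U = 4² = 16)
g(l, M) = 1 + M*l/3 (g(l, M) = 1 + (l*M)/3 = 1 + (M*l)/3 = 1 + M*l/3)
N(V) = 31
U*((-1040 + N(-4))*(g(j, 12) + z)) = 16*((-1040 + 31)*((1 + (⅓)*12*4) + 269)) = 16*(-1009*((1 + 16) + 269)) = 16*(-1009*(17 + 269)) = 16*(-1009*286) = 16*(-288574) = -4617184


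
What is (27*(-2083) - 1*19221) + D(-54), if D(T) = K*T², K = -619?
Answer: -1880466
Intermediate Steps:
D(T) = -619*T²
(27*(-2083) - 1*19221) + D(-54) = (27*(-2083) - 1*19221) - 619*(-54)² = (-56241 - 19221) - 619*2916 = -75462 - 1805004 = -1880466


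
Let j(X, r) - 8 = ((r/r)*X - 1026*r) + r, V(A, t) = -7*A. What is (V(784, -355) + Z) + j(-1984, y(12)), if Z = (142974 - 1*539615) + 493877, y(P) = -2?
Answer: 91822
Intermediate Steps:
Z = 97236 (Z = (142974 - 539615) + 493877 = -396641 + 493877 = 97236)
j(X, r) = 8 + X - 1025*r (j(X, r) = 8 + (((r/r)*X - 1026*r) + r) = 8 + ((1*X - 1026*r) + r) = 8 + ((X - 1026*r) + r) = 8 + (X - 1025*r) = 8 + X - 1025*r)
(V(784, -355) + Z) + j(-1984, y(12)) = (-7*784 + 97236) + (8 - 1984 - 1025*(-2)) = (-5488 + 97236) + (8 - 1984 + 2050) = 91748 + 74 = 91822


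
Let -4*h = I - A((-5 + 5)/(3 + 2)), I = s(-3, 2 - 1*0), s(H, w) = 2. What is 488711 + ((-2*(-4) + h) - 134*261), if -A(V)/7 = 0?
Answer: 907489/2 ≈ 4.5374e+5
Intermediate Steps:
I = 2
A(V) = 0 (A(V) = -7*0 = 0)
h = -½ (h = -(2 - 1*0)/4 = -(2 + 0)/4 = -¼*2 = -½ ≈ -0.50000)
488711 + ((-2*(-4) + h) - 134*261) = 488711 + ((-2*(-4) - ½) - 134*261) = 488711 + ((8 - ½) - 34974) = 488711 + (15/2 - 34974) = 488711 - 69933/2 = 907489/2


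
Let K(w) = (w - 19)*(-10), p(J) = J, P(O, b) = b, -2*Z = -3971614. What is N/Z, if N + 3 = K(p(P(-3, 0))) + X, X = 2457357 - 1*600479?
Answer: 1857065/1985807 ≈ 0.93517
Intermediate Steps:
Z = 1985807 (Z = -1/2*(-3971614) = 1985807)
X = 1856878 (X = 2457357 - 600479 = 1856878)
K(w) = 190 - 10*w (K(w) = (-19 + w)*(-10) = 190 - 10*w)
N = 1857065 (N = -3 + ((190 - 10*0) + 1856878) = -3 + ((190 + 0) + 1856878) = -3 + (190 + 1856878) = -3 + 1857068 = 1857065)
N/Z = 1857065/1985807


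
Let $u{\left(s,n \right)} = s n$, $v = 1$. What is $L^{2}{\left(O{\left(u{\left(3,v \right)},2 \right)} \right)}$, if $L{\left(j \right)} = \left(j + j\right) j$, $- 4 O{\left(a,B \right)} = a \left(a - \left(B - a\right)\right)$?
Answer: $324$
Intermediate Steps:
$u{\left(s,n \right)} = n s$
$O{\left(a,B \right)} = - \frac{a \left(- B + 2 a\right)}{4}$ ($O{\left(a,B \right)} = - \frac{a \left(a - \left(B - a\right)\right)}{4} = - \frac{a \left(- B + 2 a\right)}{4}$)
$L{\left(j \right)} = 2 j^{2}$ ($L{\left(j \right)} = 2 j j = 2 j^{2}$)
$L^{2}{\left(O{\left(u{\left(3,v \right)},2 \right)} \right)} = \left(2 \left(\frac{1 \cdot 3 \left(2 - 2 \cdot 1 \cdot 3\right)}{4}\right)^{2}\right)^{2} = \left(2 \left(\frac{1}{4} \cdot 3 \left(2 - 6\right)\right)^{2}\right)^{2} = \left(2 \left(\frac{1}{4} \cdot 3 \left(-4\right)\right)^{2}\right)^{2} = \left(2 \left(-3\right)^{2}\right)^{2} = \left(2 \cdot 9\right)^{2} = 18^{2} = 324$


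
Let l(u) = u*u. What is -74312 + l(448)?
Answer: 126392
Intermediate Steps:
l(u) = u**2
-74312 + l(448) = -74312 + 448**2 = -74312 + 200704 = 126392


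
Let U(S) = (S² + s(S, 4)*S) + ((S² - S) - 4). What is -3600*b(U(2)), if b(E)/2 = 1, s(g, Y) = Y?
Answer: -7200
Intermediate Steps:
U(S) = -4 + 2*S² + 3*S (U(S) = (S² + 4*S) + ((S² - S) - 4) = (S² + 4*S) + (-4 + S² - S) = -4 + 2*S² + 3*S)
b(E) = 2 (b(E) = 2*1 = 2)
-3600*b(U(2)) = -3600*2 = -7200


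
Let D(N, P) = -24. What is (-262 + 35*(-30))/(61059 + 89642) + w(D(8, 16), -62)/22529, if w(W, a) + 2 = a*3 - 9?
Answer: -59246145/3395142829 ≈ -0.017450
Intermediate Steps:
w(W, a) = -11 + 3*a (w(W, a) = -2 + (a*3 - 9) = -2 + (3*a - 9) = -2 + (-9 + 3*a) = -11 + 3*a)
(-262 + 35*(-30))/(61059 + 89642) + w(D(8, 16), -62)/22529 = (-262 + 35*(-30))/(61059 + 89642) + (-11 + 3*(-62))/22529 = (-262 - 1050)/150701 + (-11 - 186)*(1/22529) = -1312*1/150701 - 197*1/22529 = -1312/150701 - 197/22529 = -59246145/3395142829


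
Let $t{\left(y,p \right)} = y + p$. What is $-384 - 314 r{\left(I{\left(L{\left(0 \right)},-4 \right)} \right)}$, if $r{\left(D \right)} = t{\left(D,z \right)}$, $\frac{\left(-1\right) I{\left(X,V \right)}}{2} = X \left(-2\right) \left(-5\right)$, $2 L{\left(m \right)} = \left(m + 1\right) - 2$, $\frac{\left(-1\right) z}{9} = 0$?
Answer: $-3524$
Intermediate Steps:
$z = 0$ ($z = \left(-9\right) 0 = 0$)
$L{\left(m \right)} = - \frac{1}{2} + \frac{m}{2}$ ($L{\left(m \right)} = \frac{\left(m + 1\right) - 2}{2} = \frac{\left(1 + m\right) - 2}{2} = \frac{-1 + m}{2} = - \frac{1}{2} + \frac{m}{2}$)
$I{\left(X,V \right)} = - 20 X$ ($I{\left(X,V \right)} = - 2 X \left(-2\right) \left(-5\right) = - 2 - 2 X \left(-5\right) = - 2 \cdot 10 X = - 20 X$)
$t{\left(y,p \right)} = p + y$
$r{\left(D \right)} = D$ ($r{\left(D \right)} = 0 + D = D$)
$-384 - 314 r{\left(I{\left(L{\left(0 \right)},-4 \right)} \right)} = -384 - 314 \left(- 20 \left(- \frac{1}{2} + \frac{1}{2} \cdot 0\right)\right) = -384 - 314 \left(- 20 \left(- \frac{1}{2} + 0\right)\right) = -384 - 314 \left(\left(-20\right) \left(- \frac{1}{2}\right)\right) = -384 - 3140 = -3524$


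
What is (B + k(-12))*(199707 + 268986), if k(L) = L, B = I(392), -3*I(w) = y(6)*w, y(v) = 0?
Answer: -5624316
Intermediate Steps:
I(w) = 0 (I(w) = -0*w = -⅓*0 = 0)
B = 0
(B + k(-12))*(199707 + 268986) = (0 - 12)*(199707 + 268986) = -12*468693 = -5624316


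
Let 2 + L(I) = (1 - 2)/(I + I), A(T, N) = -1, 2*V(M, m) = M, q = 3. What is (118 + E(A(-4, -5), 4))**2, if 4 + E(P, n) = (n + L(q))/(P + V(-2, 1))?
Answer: 1841449/144 ≈ 12788.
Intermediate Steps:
V(M, m) = M/2
L(I) = -2 - 1/(2*I) (L(I) = -2 + (1 - 2)/(I + I) = -2 - 1/(2*I))
E(P, n) = -4 + (-13/6 + n)/(-1 + P) (E(P, n) = -4 + (n + (-2 - 1/2/3))/(P + (1/2)*(-2)) = -4 + (n + (-2 - 1/2*1/3))/(P - 1) = -4 + (n + (-2 - 1/6))/(-1 + P) = -4 + (n - 13/6)/(-1 + P) = -4 + (-13/6 + n)/(-1 + P))
(118 + E(A(-4, -5), 4))**2 = (118 + (11/6 + 4 - 4*(-1))/(-1 - 1))**2 = (118 + (11/6 + 4 + 4)/(-2))**2 = (118 - 1/2*59/6)**2 = (118 - 59/12)**2 = (1357/12)**2 = 1841449/144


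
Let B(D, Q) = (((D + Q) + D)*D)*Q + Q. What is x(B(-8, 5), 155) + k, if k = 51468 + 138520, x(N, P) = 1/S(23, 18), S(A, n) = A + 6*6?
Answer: 11209293/59 ≈ 1.8999e+5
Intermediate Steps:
S(A, n) = 36 + A (S(A, n) = A + 36 = 36 + A)
B(D, Q) = Q + D*Q*(Q + 2*D) (B(D, Q) = ((Q + 2*D)*D)*Q + Q = (D*(Q + 2*D))*Q + Q = D*Q*(Q + 2*D) + Q = Q + D*Q*(Q + 2*D))
x(N, P) = 1/59 (x(N, P) = 1/(36 + 23) = 1/59)
k = 189988
x(B(-8, 5), 155) + k = 1/59 + 189988 = 11209293/59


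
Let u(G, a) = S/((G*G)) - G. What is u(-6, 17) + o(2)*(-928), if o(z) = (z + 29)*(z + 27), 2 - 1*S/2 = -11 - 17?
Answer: -2502793/3 ≈ -8.3426e+5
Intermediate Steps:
S = 60 (S = 4 - 2*(-11 - 17) = 4 - 2*(-28) = 4 + 56 = 60)
o(z) = (27 + z)*(29 + z) (o(z) = (29 + z)*(27 + z) = (27 + z)*(29 + z))
u(G, a) = -G + 60/G² (u(G, a) = 60/((G*G)) - G = 60/(G²) - G = 60/G² - G = -G + 60/G²)
u(-6, 17) + o(2)*(-928) = (-1*(-6) + 60/(-6)²) + (783 + 2² + 56*2)*(-928) = (6 + 60*(1/36)) + (783 + 4 + 112)*(-928) = (6 + 5/3) + 899*(-928) = 23/3 - 834272 = -2502793/3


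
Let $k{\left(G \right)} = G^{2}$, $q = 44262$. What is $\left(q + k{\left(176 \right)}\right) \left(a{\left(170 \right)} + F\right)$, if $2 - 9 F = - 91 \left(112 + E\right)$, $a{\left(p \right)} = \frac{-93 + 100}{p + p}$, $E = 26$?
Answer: $\frac{160650547597}{1530} \approx 1.05 \cdot 10^{8}$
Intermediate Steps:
$a{\left(p \right)} = \frac{7}{2 p}$
$F = \frac{12560}{9}$ ($F = \frac{2}{9} - \frac{\left(-91\right) \left(112 + 26\right)}{9} = \frac{2}{9} - \frac{\left(-91\right) 138}{9} = \frac{2}{9} - - \frac{4186}{3} = \frac{2}{9} + \frac{4186}{3} = \frac{12560}{9} \approx 1395.6$)
$\left(q + k{\left(176 \right)}\right) \left(a{\left(170 \right)} + F\right) = \left(44262 + 176^{2}\right) \left(\frac{7}{2 \cdot 170} + \frac{12560}{9}\right) = \left(44262 + 30976\right) \left(\frac{7}{2} \cdot \frac{1}{170} + \frac{12560}{9}\right) = 75238 \left(\frac{7}{340} + \frac{12560}{9}\right) = 75238 \cdot \frac{4270463}{3060} = \frac{160650547597}{1530}$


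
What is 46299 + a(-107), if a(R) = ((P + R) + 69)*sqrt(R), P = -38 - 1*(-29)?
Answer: 46299 - 47*I*sqrt(107) ≈ 46299.0 - 486.17*I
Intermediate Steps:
P = -9 (P = -38 + 29 = -9)
a(R) = sqrt(R)*(60 + R) (a(R) = ((-9 + R) + 69)*sqrt(R) = (60 + R)*sqrt(R) = sqrt(R)*(60 + R))
46299 + a(-107) = 46299 + sqrt(-107)*(60 - 107) = 46299 + (I*sqrt(107))*(-47) = 46299 - 47*I*sqrt(107)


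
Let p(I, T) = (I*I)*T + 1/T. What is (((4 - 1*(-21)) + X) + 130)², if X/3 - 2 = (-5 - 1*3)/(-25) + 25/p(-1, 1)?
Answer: 99460729/2500 ≈ 39784.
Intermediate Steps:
p(I, T) = 1/T + T*I² (p(I, T) = I²*T + 1/T = T*I² + 1/T = 1/T + T*I²)
X = 2223/50 (X = 6 + 3*((-5 - 1*3)/(-25) + 25/(1/1 + 1*(-1)²)) = 6 + 3*((-5 - 3)*(-1/25) + 25/(1 + 1*1)) = 6 + 3*(-8*(-1/25) + 25/(1 + 1)) = 6 + 3*(8/25 + 25/2) = 6 + 3*(641/50) = 6 + 1923/50 = 2223/50 ≈ 44.460)
(((4 - 1*(-21)) + X) + 130)² = (((4 - 1*(-21)) + 2223/50) + 130)² = (((4 + 21) + 2223/50) + 130)² = ((25 + 2223/50) + 130)² = (3473/50 + 130)² = (9973/50)² = 99460729/2500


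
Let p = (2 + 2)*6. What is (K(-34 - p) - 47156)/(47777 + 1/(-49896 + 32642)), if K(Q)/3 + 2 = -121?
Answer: -819996350/824344357 ≈ -0.99473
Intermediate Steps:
p = 24 (p = 4*6 = 24)
K(Q) = -369 (K(Q) = -6 + 3*(-121) = -6 - 363 = -369)
(K(-34 - p) - 47156)/(47777 + 1/(-49896 + 32642)) = (-369 - 47156)/(47777 + 1/(-49896 + 32642)) = -47525/(47777 + 1/(-17254)) = -47525/(47777 - 1/17254) = -47525/824344357/17254 = -47525*17254/824344357 = -819996350/824344357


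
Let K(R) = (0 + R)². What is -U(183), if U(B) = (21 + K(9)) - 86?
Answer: -16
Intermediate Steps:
K(R) = R²
U(B) = 16 (U(B) = (21 + 9²) - 86 = (21 + 81) - 86 = 102 - 86 = 16)
-U(183) = -1*16 = -16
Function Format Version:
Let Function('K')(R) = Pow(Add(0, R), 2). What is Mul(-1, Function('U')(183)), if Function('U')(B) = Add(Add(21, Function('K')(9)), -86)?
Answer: -16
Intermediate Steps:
Function('K')(R) = Pow(R, 2)
Function('U')(B) = 16 (Function('U')(B) = Add(Add(21, Pow(9, 2)), -86) = Add(Add(21, 81), -86) = Add(102, -86) = 16)
Mul(-1, Function('U')(183)) = Mul(-1, 16) = -16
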